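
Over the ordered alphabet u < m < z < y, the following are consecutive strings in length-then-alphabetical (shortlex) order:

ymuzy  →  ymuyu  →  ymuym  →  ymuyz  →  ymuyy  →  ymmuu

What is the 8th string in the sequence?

Continuing the enumeration 2 steps past ymmuu: ymmuu → ymmum → (answer).

ymmuz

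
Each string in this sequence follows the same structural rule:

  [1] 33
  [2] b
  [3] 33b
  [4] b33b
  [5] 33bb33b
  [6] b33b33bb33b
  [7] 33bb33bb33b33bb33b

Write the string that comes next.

b33b33bb33b33bb33bb33b33bb33b

This is a Fibonacci-style word recurrence s(k) = s(k−2)·s(k−1): e.g. 33·b = 33b.
The next term joins b33b33bb33b and 33bb33bb33b33bb33b.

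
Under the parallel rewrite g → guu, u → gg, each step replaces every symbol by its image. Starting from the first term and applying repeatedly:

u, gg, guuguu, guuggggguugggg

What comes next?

guuggggguuguuguuguuguuggggguuguuguuguu

φ(guuggggguugggg) expands symbol-by-symbol to guu gg gg guu guu guu guu guu gg gg guu guu guu guu; joining the 14 pieces gives the next term.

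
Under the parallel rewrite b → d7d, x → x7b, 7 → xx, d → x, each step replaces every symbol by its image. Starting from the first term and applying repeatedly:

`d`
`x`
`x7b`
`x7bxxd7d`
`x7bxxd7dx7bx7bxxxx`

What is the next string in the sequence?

Rewriting the 18 symbols of x7bxxd7dx7bx7bxxxx one by one yields x7b xx d7d x7b x7b x xx x x7b xx d7d x7b xx d7d x7b x7b x7b x7b; concatenated:

x7bxxd7dx7bx7bxxxxx7bxxd7dx7bxxd7dx7bx7bx7bx7b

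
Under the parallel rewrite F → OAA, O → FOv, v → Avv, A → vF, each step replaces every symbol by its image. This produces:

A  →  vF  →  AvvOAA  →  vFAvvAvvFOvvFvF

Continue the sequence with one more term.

Applying the rule to each of the 15 symbols of vFAvvAvvFOvvFvF gives the pieces Avv OAA vF Avv Avv vF Avv Avv OAA FOv Avv Avv OAA Avv OAA, which concatenate to the answer.

AvvOAAvFAvvAvvvFAvvAvvOAAFOvAvvAvvOAAAvvOAA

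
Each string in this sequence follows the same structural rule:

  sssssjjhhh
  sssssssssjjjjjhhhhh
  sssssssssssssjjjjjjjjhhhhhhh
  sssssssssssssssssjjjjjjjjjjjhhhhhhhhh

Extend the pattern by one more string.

sssssssssssssssssssssjjjjjjjjjjjjjjhhhhhhhhhhh

Each string has the form s^{4n+1} j^{3n-1} h^{2n+1} (n = 1, 2, …).
For the next term, n = 5, so the run lengths are 21, 14, 11.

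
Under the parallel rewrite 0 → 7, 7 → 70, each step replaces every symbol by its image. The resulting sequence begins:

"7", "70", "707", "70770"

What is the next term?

Expanding 70770: 7→70, 0→7, 7→70, 7→70, 0→7. Concatenated: 70 7 70 70 7.

70770707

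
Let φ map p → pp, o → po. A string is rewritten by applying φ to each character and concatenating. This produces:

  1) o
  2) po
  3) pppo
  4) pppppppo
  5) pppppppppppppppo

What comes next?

Applying the rule to each of the 16 symbols of pppppppppppppppo gives the pieces pp pp pp pp pp pp pp pp pp pp pp pp pp pp pp po, which concatenate to the answer.

pppppppppppppppppppppppppppppppo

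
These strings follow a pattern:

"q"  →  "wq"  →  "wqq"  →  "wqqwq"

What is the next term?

This is a Fibonacci-style word recurrence s(k) = s(k−1)·s(k−2): e.g. wq·q = wqq.
Continuing: wqqwq · wqq gives term 5.

wqqwqwqq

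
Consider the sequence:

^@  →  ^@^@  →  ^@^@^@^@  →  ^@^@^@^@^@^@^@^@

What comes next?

Every step duplicates the string.
Doubling ^@^@^@^@^@^@^@^@:

^@^@^@^@^@^@^@^@^@^@^@^@^@^@^@^@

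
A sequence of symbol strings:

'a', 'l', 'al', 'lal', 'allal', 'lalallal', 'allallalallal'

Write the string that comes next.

From term 3 onward, concatenate the second-to-last term with the last: a·l = al, l·al = lal, …
Continuing: lalallal · allallalallal gives term 8.

lalallalallallalallal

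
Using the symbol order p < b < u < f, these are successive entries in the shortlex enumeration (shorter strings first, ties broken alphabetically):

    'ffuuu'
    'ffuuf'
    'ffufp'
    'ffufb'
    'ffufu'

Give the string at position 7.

fffpp

Advancing 2 positions from ffufu through ffufu → ffuff reaches term 7.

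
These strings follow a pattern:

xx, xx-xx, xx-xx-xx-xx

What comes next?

Every step duplicates the string with '-' between the halves.
So the next term is two copies of xx-xx-xx-xx with '-' between the halves.

xx-xx-xx-xx-xx-xx-xx-xx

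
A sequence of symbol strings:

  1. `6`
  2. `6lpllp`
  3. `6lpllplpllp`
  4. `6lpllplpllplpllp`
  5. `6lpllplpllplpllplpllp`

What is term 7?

Every step adds lpllp to the end: s(k+1) = s(k)·lpllp.
From 6lpllplpllplpllplpllp, 2 further steps: 6lpllplpllplpllplpllp → 6lpllplpllplpllplpllplpllp → (answer).

6lpllplpllplpllplpllplpllplpllp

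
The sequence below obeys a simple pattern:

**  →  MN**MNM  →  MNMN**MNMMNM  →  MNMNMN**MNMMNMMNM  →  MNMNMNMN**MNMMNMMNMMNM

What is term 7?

s(k+1) = MN·s(k)·MNM, so each term gains MN as a prefix and MNM as a suffix.
From MNMNMNMN**MNMMNMMNMMNM, 2 further steps: MNMNMNMN**MNMMNMMNMMNM → MNMNMNMNMN**MNMMNMMNMMNMMNM → (answer).

MNMNMNMNMNMN**MNMMNMMNMMNMMNMMNM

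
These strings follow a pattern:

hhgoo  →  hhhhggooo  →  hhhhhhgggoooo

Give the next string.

Each string has the form h^{2n} g^{n} o^{n+1} (n = 1, 2, …).
Setting n = 4 gives 8, 4, 5 characters in each block.

hhhhhhhhggggooooo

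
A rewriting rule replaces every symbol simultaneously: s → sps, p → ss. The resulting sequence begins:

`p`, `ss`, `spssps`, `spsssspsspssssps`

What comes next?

Applying the rule to each of the 16 symbols of spsssspsspssssps gives the pieces sps ss sps sps sps sps ss sps sps ss sps sps sps sps ss sps, which concatenate to the answer.

spsssspsspsspsspsssspsspsssspsspsspsspssssps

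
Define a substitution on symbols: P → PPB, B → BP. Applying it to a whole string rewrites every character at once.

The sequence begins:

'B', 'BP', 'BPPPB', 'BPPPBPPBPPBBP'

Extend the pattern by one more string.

Applying the rule to each of the 13 symbols of BPPPBPPBPPBBP gives the pieces BP PPB PPB PPB BP PPB PPB BP PPB PPB BP BP PPB, which concatenate to the answer.

BPPPBPPBPPBBPPPBPPBBPPPBPPBBPBPPPB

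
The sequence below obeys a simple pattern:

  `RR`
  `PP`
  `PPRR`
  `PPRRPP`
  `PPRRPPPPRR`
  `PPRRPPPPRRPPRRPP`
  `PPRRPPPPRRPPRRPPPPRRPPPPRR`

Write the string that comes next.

PPRRPPPPRRPPRRPPPPRRPPPPRRPPRRPPPPRRPPRRPP

Each term (from the third on) is the previous term followed by the one before it: term 3 = PP·RR = PPRR.
So term 8 is PPRRPPPPRRPPRRPPPPRRPPPPRR·PPRRPPPPRRPPRRPP.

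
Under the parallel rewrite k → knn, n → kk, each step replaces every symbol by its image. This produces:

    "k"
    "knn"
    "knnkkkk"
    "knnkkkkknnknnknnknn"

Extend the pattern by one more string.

Rewriting the 19 symbols of knnkkkkknnknnknnknn one by one yields knn kk kk knn knn knn knn knn kk kk knn kk kk knn kk kk knn kk kk; concatenated:

knnkkkkknnknnknnknnknnkkkkknnkkkkknnkkkkknnkkkk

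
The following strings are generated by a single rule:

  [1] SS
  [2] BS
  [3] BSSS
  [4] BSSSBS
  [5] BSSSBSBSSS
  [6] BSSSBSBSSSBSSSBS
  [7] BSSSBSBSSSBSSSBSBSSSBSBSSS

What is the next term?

BSSSBSBSSSBSSSBSBSSSBSBSSSBSSSBSBSSSBSSSBS

Each term (from the third on) is the previous term followed by the one before it: term 3 = BS·SS = BSSS.
The next term joins BSSSBSBSSSBSSSBSBSSSBSBSSS and BSSSBSBSSSBSSSBS.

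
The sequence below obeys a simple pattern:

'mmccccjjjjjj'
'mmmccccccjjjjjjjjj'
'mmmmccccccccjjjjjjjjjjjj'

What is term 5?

mmmmmmccccccccccccjjjjjjjjjjjjjjjjjj

The n-th term is n+1 m's then 2n+2 c's then 3n+3 j's (n = 1, 2, …).
Setting n = 5 gives 6, 12, 18 characters in each block.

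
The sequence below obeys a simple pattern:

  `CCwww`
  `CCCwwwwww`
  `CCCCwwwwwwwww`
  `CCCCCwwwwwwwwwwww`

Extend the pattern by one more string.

The n-th term is n+1 C's then 3n w's (n = 1, 2, …).
Setting n = 5 gives 6, 15 characters in each block.

CCCCCCwwwwwwwwwwwwwww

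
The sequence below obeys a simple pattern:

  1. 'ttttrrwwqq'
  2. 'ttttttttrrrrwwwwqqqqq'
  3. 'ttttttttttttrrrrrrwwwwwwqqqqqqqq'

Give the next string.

Reading off run lengths: t runs 4, 8, 12; r runs 2, 4, 6; w runs 2, 4, 6; q runs 2, 5, 8 — each is linear in n (n = 1, 2, …).
For the next term, n = 4, so the run lengths are 16, 8, 8, 11.

ttttttttttttttttrrrrrrrrwwwwwwwwqqqqqqqqqqq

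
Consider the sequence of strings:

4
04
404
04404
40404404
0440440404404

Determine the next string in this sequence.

404044040440440404404

From term 3 onward, concatenate the second-to-last term with the last: 4·04 = 404, 04·404 = 04404, …
The next term joins 40404404 and 0440440404404.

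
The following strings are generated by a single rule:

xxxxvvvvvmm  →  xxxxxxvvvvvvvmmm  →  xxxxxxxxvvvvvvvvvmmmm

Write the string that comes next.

The n-th term is 2n x's then 2n+1 v's then n m's, where the shown terms are n = 2, 3, 4.
At n = 5 the blocks have lengths 10, 11, 5.

xxxxxxxxxxvvvvvvvvvvvmmmmm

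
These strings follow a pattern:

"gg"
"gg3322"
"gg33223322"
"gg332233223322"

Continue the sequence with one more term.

gg3322332233223322

Each term is the previous one with 3322 appended.
One more step from gg332233223322 gives the answer.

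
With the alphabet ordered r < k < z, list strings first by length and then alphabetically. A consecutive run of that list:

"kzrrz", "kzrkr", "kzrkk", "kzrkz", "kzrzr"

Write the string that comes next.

kzrzk

Find the rightmost character of kzrzr below z, bump it to the next letter, and reset everything to its right to r.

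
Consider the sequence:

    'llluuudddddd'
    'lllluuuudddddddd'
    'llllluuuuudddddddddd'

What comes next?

Term n consists of n l's, followed by n u's, followed by 2n d's, where the shown terms are n = 3, 4, 5.
Setting n = 6 gives 6, 6, 12 characters in each block.

lllllluuuuuudddddddddddd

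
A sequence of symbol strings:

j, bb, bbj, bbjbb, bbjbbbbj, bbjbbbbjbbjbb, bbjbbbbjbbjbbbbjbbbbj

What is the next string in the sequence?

bbjbbbbjbbjbbbbjbbbbjbbjbbbbjbbjbb

Each term (from the third on) is the previous term followed by the one before it: term 3 = bb·j = bbj.
Continuing: bbjbbbbjbbjbbbbjbbbbj · bbjbbbbjbbjbb gives term 8.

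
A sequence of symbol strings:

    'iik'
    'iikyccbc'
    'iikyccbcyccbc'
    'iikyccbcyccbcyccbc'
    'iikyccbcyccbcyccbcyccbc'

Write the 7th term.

The strings grow by a fixed suffix yccbc each time.
From iikyccbcyccbcyccbcyccbc, 2 further steps: iikyccbcyccbcyccbcyccbc → iikyccbcyccbcyccbcyccbcyccbc → (answer).

iikyccbcyccbcyccbcyccbcyccbcyccbc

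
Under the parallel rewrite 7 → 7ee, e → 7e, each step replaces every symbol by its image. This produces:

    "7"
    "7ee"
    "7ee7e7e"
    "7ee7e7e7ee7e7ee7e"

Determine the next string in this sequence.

Applying the rule to each of the 17 symbols of 7ee7e7e7ee7e7ee7e gives the pieces 7ee 7e 7e 7ee 7e 7ee 7e 7ee 7e 7e 7ee 7e 7ee 7e 7e 7ee 7e, which concatenate to the answer.

7ee7e7e7ee7e7ee7e7ee7e7e7ee7e7ee7e7e7ee7e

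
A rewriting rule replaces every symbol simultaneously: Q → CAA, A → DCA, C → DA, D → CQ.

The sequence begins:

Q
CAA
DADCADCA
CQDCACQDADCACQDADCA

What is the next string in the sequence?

Replace each of the 19 characters of CQDCACQDADCACQDADCA in place — DA CAA CQ DA DCA DA CAA CQ DCA CQ DA DCA DA CAA CQ DCA CQ DA DCA — and concatenate.

DACAACQDADCADACAACQDCACQDADCADACAACQDCACQDADCA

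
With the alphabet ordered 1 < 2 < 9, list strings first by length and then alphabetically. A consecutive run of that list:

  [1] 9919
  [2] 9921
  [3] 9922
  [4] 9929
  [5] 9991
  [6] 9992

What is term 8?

11111

Stepping forward 2 times from 9992: 9992 → 9999, then the target.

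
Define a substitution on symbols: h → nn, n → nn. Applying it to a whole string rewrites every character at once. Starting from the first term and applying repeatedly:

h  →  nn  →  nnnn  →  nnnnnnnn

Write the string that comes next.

nnnnnnnnnnnnnnnn

Rewriting each symbol of nnnnnnnn: n→nn, n→nn, n→nn, n→nn, n→nn, n→nn, n→nn, n→nn, which concatenates to nn nn nn nn nn nn nn nn.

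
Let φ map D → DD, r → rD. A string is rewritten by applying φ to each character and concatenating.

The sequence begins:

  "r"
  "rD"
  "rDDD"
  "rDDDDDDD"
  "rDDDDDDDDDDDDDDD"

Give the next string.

rDDDDDDDDDDDDDDDDDDDDDDDDDDDDDDD

Replace each of the 16 characters of rDDDDDDDDDDDDDDD in place — rD DD DD DD DD DD DD DD DD DD DD DD DD DD DD DD — and concatenate.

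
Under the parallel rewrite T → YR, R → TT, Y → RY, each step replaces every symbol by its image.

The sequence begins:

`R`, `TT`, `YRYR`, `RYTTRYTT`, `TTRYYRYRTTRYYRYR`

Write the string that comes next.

Applying the rule to each of the 16 symbols of TTRYYRYRTTRYYRYR gives the pieces YR YR TT RY RY TT RY TT YR YR TT RY RY TT RY TT, which concatenate to the answer.

YRYRTTRYRYTTRYTTYRYRTTRYRYTTRYTT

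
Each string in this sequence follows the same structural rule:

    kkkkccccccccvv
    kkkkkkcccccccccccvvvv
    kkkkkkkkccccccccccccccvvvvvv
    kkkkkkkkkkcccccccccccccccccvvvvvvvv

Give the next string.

kkkkkkkkkkkkccccccccccccccccccccvvvvvvvvvv

Term n consists of 2n k's, followed by 3n+2 c's, followed by 2n-2 v's, where the shown terms are n = 2, 3, 4, 5.
Setting n = 6 gives 12, 20, 10 characters in each block.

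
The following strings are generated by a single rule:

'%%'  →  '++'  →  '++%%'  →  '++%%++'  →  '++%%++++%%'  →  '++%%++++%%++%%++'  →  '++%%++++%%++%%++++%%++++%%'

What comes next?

This is a Fibonacci-style word recurrence s(k) = s(k−1)·s(k−2): e.g. ++·%% = ++%%.
So term 8 is ++%%++++%%++%%++++%%++++%%·++%%++++%%++%%++.

++%%++++%%++%%++++%%++++%%++%%++++%%++%%++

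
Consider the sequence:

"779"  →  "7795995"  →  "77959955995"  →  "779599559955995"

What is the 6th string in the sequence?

77959955995599559955995

Each term is the previous one with 5995 appended.
From 779599559955995, 2 further steps: 779599559955995 → 7795995599559955995 → (answer).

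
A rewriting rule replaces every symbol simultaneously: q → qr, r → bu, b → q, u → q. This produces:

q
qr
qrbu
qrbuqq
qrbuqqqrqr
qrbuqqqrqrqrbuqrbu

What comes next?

φ(qrbuqqqrqrqrbuqrbu) expands symbol-by-symbol to qr bu q q qr qr qr bu qr bu qr bu q q qr bu q q; joining the 18 pieces gives the next term.

qrbuqqqrqrqrbuqrbuqrbuqqqrbuqq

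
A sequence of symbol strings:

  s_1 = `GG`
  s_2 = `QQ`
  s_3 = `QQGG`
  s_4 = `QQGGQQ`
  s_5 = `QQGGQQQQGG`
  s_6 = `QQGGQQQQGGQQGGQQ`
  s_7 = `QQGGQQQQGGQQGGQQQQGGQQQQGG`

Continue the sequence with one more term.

Each term (from the third on) is the previous term followed by the one before it: term 3 = QQ·GG = QQGG.
The next term joins QQGGQQQQGGQQGGQQQQGGQQQQGG and QQGGQQQQGGQQGGQQ.

QQGGQQQQGGQQGGQQQQGGQQQQGGQQGGQQQQGGQQGGQQ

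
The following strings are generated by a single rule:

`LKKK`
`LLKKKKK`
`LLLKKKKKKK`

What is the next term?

LLLLKKKKKKKKK

The n-th term is n L's then 2n+1 K's (n = 1, 2, …).
At n = 4 the blocks have lengths 4, 9.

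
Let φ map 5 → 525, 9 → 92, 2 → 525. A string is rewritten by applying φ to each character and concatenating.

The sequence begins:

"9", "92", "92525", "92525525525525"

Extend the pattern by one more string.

Rewriting the 14 symbols of 92525525525525 one by one yields 92 525 525 525 525 525 525 525 525 525 525 525 525 525; concatenated:

92525525525525525525525525525525525525525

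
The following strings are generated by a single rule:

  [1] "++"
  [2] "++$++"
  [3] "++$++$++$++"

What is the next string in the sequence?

s(k+1) = s(k)·$·s(k) — each term doubles the last with '$' between the halves.
So the next term is two copies of ++$++$++$++ with '$' between the halves.

++$++$++$++$++$++$++$++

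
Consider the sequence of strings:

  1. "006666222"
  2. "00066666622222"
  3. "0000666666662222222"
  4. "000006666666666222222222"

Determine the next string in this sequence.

The n-th term is n 0's then 2n 6's then 2n-1 2's, where the shown terms are n = 2, 3, 4, 5.
For the next term, n = 6, so the run lengths are 6, 12, 11.

00000066666666666622222222222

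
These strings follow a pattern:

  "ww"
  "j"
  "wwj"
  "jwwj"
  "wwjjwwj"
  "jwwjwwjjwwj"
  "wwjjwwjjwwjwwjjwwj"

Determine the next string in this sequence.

From term 3 onward, concatenate the second-to-last term with the last: ww·j = wwj, j·wwj = jwwj, …
So term 8 is jwwjwwjjwwj·wwjjwwjjwwjwwjjwwj.

jwwjwwjjwwjwwjjwwjjwwjwwjjwwj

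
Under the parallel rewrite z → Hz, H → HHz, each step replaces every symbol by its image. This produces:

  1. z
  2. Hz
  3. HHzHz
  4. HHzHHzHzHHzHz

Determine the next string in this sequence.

Applying the rule to each of the 13 symbols of HHzHHzHzHHzHz gives the pieces HHz HHz Hz HHz HHz Hz HHz Hz HHz HHz Hz HHz Hz, which concatenate to the answer.

HHzHHzHzHHzHHzHzHHzHzHHzHHzHzHHzHz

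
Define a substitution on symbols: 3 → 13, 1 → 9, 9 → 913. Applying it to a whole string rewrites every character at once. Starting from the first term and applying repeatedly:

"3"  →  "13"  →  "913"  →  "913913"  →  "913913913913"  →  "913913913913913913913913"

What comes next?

Rewriting the 24 symbols of 913913913913913913913913 one by one yields 913 9 13 913 9 13 913 9 13 913 9 13 913 9 13 913 9 13 913 9 13 913 9 13; concatenated:

913913913913913913913913913913913913913913913913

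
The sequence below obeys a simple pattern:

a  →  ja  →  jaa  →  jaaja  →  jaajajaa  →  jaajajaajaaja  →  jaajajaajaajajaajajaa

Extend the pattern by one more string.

This is a Fibonacci-style word recurrence s(k) = s(k−1)·s(k−2): e.g. ja·a = jaa.
Continuing: jaajajaajaajajaajajaa · jaajajaajaaja gives term 8.

jaajajaajaajajaajajaajaajajaajaaja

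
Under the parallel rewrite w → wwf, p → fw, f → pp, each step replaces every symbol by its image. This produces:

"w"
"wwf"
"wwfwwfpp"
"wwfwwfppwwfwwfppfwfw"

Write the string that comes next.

wwfwwfppwwfwwfppfwfwwwfwwfppwwfwwfppfwfwppwwfppwwf

Applying the rule to each of the 20 symbols of wwfwwfppwwfwwfppfwfw gives the pieces wwf wwf pp wwf wwf pp fw fw wwf wwf pp wwf wwf pp fw fw pp wwf pp wwf, which concatenate to the answer.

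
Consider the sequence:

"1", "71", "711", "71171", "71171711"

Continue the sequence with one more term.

From term 3 onward, concatenate the last term with the second-to-last: 71·1 = 711, 711·71 = 71171, …
So term 6 is 71171711·71171.

7117171171171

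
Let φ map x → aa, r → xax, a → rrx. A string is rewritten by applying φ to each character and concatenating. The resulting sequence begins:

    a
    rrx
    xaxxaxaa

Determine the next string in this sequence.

Apply φ to xaxxaxaa symbol by symbol: x→aa, a→rrx, x→aa, x→aa, a→rrx, x→aa, a→rrx, a→rrx; joined: aa rrx aa aa rrx aa rrx rrx.

aarrxaaaarrxaarrxrrx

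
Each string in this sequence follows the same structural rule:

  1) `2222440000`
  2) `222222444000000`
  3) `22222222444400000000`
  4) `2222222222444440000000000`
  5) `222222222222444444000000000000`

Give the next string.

22222222222222444444400000000000000

The n-th term is 2n 2's then n 4's then 2n 0's, where the shown terms are n = 2, 3, 4, 5, 6.
Setting n = 7 gives 14, 7, 14 characters in each block.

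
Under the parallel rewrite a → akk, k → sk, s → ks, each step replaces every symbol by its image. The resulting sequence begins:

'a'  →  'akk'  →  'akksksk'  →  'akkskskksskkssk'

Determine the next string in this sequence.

akkskskksskksskskksksskskkskssk

Replace each of the 15 characters of akkskskksskkssk in place — akk sk sk ks sk ks sk sk ks ks sk sk ks ks sk — and concatenate.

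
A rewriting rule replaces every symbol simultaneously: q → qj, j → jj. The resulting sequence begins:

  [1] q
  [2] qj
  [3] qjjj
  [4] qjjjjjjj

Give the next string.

Apply φ to qjjjjjjj symbol by symbol: q→qj, j→jj, j→jj, j→jj, j→jj, j→jj, j→jj, j→jj; joined: qj jj jj jj jj jj jj jj.

qjjjjjjjjjjjjjjj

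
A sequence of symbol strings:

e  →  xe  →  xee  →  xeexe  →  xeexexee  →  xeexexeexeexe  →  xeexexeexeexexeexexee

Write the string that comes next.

xeexexeexeexexeexexeexeexexeexeexe

This is a Fibonacci-style word recurrence s(k) = s(k−1)·s(k−2): e.g. xe·e = xee.
Continuing: xeexexeexeexexeexexee · xeexexeexeexe gives term 8.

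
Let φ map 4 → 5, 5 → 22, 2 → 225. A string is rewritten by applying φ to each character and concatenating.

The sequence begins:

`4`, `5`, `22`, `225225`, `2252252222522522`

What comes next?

22522522225225222252252252252222522522225225

Replace each of the 16 characters of 2252252222522522 in place — 225 225 22 225 225 22 225 225 225 225 22 225 225 22 225 225 — and concatenate.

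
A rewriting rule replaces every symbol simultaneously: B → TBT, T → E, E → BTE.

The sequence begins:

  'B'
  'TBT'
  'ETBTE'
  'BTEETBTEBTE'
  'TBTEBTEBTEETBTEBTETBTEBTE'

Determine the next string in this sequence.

Replace each of the 25 characters of TBTEBTEBTEETBTEBTETBTEBTE in place — E TBT E BTE TBT E BTE TBT E BTE BTE E TBT E BTE TBT E BTE E TBT E BTE TBT E BTE — and concatenate.

ETBTEBTETBTEBTETBTEBTEBTEETBTEBTETBTEBTEETBTEBTETBTEBTE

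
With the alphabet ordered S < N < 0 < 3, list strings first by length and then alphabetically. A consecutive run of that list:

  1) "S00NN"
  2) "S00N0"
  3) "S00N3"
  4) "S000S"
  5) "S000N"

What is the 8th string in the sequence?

S003S

Advancing 3 positions from S000N through S000N → S0000 → S0003 reaches term 8.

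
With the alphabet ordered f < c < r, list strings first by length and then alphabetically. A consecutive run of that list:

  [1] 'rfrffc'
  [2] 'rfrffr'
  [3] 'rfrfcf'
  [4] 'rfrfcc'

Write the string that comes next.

The successor of rfrfcc increments the rightmost position that isn't already r and resets every position after it to f.

rfrfcr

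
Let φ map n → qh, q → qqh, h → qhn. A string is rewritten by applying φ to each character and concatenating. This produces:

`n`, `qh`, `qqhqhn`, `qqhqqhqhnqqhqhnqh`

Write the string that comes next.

Replace each of the 17 characters of qqhqqhqhnqqhqhnqh in place — qqh qqh qhn qqh qqh qhn qqh qhn qh qqh qqh qhn qqh qhn qh qqh qhn — and concatenate.

qqhqqhqhnqqhqqhqhnqqhqhnqhqqhqqhqhnqqhqhnqhqqhqhn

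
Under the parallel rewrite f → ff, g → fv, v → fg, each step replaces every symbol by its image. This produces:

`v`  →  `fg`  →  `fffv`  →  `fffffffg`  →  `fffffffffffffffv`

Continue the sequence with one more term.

fffffffffffffffffffffffffffffffg

Applying the rule to each of the 16 symbols of fffffffffffffffv gives the pieces ff ff ff ff ff ff ff ff ff ff ff ff ff ff ff fg, which concatenate to the answer.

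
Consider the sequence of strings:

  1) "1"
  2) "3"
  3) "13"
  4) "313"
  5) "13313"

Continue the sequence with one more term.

This is a Fibonacci-style word recurrence s(k) = s(k−2)·s(k−1): e.g. 1·3 = 13.
So term 6 is 313·13313.

31313313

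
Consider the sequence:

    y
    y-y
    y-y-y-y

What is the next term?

y-y-y-y-y-y-y-y

s(k+1) = s(k)·-·s(k) — each term doubles the last with '-' between the halves.
So the next term is two copies of y-y-y-y with '-' between the halves.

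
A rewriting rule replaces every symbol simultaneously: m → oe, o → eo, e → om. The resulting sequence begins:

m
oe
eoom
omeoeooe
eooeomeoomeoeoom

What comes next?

omeoeoomeooeomeoeooeomeoomeoeooe

Applying the rule to each of the 16 symbols of eooeomeoomeoeoom gives the pieces om eo eo om eo oe om eo eo oe om eo om eo eo oe, which concatenate to the answer.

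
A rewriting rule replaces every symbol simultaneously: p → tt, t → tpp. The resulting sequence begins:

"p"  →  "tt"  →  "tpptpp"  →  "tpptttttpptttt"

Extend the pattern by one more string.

Applying the rule to each of the 14 symbols of tpptttttpptttt gives the pieces tpp tt tt tpp tpp tpp tpp tpp tt tt tpp tpp tpp tpp, which concatenate to the answer.

tpptttttpptpptpptpptpptttttpptpptpptpp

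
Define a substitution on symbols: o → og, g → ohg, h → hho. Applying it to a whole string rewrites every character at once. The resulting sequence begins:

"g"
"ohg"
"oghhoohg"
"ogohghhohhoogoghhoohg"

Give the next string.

Replace each of the 21 characters of ogohghhohhoogoghhoohg in place — og ohg og hho ohg hho hho og hho hho og og ohg og ohg hho hho og og hho ohg — and concatenate.

ogohgoghhoohghhohhooghhohhoogogohgogohghhohhoogoghhoohg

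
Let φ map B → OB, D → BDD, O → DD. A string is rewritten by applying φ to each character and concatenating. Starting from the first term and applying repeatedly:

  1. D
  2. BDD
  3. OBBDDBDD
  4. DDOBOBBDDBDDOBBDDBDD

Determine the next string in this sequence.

BDDBDDDDOBDDOBOBBDDBDDOBBDDBDDDDOBOBBDDBDDOBBDDBDD

φ(DDOBOBBDDBDDOBBDDBDD) expands symbol-by-symbol to BDD BDD DD OB DD OB OB BDD BDD OB BDD BDD DD OB OB BDD BDD OB BDD BDD; joining the 20 pieces gives the next term.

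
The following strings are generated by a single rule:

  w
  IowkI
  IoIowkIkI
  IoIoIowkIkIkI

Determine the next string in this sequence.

IoIoIoIowkIkIkIkI

s(k+1) = Io·s(k)·kI, so each term gains Io as a prefix and kI as a suffix.
So the next term is Io·IoIoIowkIkIkI·kI.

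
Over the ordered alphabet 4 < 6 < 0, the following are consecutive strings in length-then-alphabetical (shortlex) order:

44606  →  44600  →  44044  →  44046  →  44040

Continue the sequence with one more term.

Find the rightmost character of 44040 below 0, bump it to the next letter, and reset everything to its right to 4.

44064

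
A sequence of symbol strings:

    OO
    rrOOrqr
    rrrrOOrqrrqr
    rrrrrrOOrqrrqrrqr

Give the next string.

Each term wraps the previous one in rr on the left and rqr on the right.
One more step from rrrrrrOOrqrrqrrqr gives the answer.

rrrrrrrrOOrqrrqrrqrrqr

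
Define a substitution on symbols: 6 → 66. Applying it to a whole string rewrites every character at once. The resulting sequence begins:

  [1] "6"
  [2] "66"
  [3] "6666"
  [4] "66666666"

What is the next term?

6666666666666666

Apply φ to 66666666 symbol by symbol: 6→66, 6→66, 6→66, 6→66, 6→66, 6→66, 6→66, 6→66; joined: 66 66 66 66 66 66 66 66.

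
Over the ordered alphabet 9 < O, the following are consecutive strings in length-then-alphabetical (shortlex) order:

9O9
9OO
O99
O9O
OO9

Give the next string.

Treat OO9 as a base-2 numeral over the given alphabet and add one, carrying through any trailing O's.

OOO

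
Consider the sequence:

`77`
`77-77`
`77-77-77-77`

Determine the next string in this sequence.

Every step duplicates the string with '-' between the halves.
Doubling 77-77-77-77 with '-' between the halves:

77-77-77-77-77-77-77-77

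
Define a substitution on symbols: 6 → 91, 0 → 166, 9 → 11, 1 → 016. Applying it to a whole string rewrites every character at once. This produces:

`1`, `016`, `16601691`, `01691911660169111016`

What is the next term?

1660169111016110160169191166016911101601601616601691

φ(01691911660169111016) expands symbol-by-symbol to 166 016 91 11 016 11 016 016 91 91 166 016 91 11 016 016 016 166 016 91; joining the 20 pieces gives the next term.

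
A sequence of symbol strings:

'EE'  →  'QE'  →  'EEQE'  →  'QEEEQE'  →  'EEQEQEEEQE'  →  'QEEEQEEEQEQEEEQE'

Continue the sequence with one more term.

This is a Fibonacci-style word recurrence s(k) = s(k−2)·s(k−1): e.g. EE·QE = EEQE.
The next term joins EEQEQEEEQE and QEEEQEEEQEQEEEQE.

EEQEQEEEQEQEEEQEEEQEQEEEQE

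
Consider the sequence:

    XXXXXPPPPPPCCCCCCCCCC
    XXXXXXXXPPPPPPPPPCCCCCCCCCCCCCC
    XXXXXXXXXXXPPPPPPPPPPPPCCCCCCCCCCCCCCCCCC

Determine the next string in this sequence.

Reading off run lengths: X runs 5, 8, 11; P runs 6, 9, 12; C runs 10, 14, 18 — each is linear in n, where the shown terms are n = 2, 3, 4.
At n = 5 the blocks have lengths 14, 15, 22.

XXXXXXXXXXXXXXPPPPPPPPPPPPPPPCCCCCCCCCCCCCCCCCCCCCC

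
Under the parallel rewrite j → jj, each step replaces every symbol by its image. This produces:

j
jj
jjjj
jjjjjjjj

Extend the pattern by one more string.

Apply φ to jjjjjjjj symbol by symbol: j→jj, j→jj, j→jj, j→jj, j→jj, j→jj, j→jj, j→jj; joined: jj jj jj jj jj jj jj jj.

jjjjjjjjjjjjjjjj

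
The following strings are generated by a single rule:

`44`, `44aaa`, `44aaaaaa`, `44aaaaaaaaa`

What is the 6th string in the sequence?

44aaaaaaaaaaaaaaa

The strings grow by a fixed suffix aaa each time.
From 44aaaaaaaaa, 2 further steps: 44aaaaaaaaa → 44aaaaaaaaaaaa → (answer).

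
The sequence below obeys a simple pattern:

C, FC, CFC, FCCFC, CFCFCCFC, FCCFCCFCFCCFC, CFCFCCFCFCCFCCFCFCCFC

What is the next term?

Each term (from the third on) is the two preceding terms concatenated in order: term 3 = C·FC = CFC.
So term 8 is FCCFCCFCFCCFC·CFCFCCFCFCCFCCFCFCCFC.

FCCFCCFCFCCFCCFCFCCFCFCCFCCFCFCCFC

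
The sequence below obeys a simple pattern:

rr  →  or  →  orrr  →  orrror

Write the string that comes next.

From term 3 onward, concatenate the last term with the second-to-last: or·rr = orrr, orrr·or = orrror, …
So term 5 is orrror·orrr.

orrrororrr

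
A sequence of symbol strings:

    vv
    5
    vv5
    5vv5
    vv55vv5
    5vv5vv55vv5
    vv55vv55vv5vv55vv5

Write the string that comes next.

5vv5vv55vv5vv55vv55vv5vv55vv5

Each term (from the third on) is the two preceding terms concatenated in order: term 3 = vv·5 = vv5.
Continuing: 5vv5vv55vv5 · vv55vv55vv5vv55vv5 gives term 8.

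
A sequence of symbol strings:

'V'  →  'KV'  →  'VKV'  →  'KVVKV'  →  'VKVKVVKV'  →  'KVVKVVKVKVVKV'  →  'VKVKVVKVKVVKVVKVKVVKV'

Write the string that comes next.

Each term (from the third on) is the two preceding terms concatenated in order: term 3 = V·KV = VKV.
Continuing: KVVKVVKVKVVKV · VKVKVVKVKVVKVVKVKVVKV gives term 8.

KVVKVVKVKVVKVVKVKVVKVKVVKVVKVKVVKV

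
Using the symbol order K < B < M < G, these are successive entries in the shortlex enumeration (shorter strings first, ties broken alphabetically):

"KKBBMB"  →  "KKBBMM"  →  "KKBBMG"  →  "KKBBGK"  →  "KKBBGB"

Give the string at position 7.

Advancing 2 positions from KKBBGB through KKBBGB → KKBBGM reaches term 7.

KKBBGG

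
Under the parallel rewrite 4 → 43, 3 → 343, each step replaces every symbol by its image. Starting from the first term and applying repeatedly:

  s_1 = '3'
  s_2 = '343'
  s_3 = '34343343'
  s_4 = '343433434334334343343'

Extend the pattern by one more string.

Applying the rule to each of the 21 symbols of 343433434334334343343 gives the pieces 343 43 343 43 343 343 43 343 43 343 343 43 343 343 43 343 43 343 343 43 343, which concatenate to the answer.

3434334343343343433434334334343343343433434334334343343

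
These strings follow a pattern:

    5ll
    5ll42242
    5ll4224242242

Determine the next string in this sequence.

5ll422424224242242

Every step adds 42242 to the end: s(k+1) = s(k)·42242.
One more step from 5ll4224242242 gives the answer.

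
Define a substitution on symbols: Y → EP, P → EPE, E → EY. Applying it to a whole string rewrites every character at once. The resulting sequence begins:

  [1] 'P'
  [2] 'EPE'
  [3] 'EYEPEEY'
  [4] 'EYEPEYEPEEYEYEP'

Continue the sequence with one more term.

Rewriting the 15 symbols of EYEPEYEPEEYEYEP one by one yields EY EP EY EPE EY EP EY EPE EY EY EP EY EP EY EPE; concatenated:

EYEPEYEPEEYEPEYEPEEYEYEPEYEPEYEPE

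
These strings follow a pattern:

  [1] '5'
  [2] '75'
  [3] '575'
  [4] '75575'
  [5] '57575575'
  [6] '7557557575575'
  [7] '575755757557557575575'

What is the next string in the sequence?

This is a Fibonacci-style word recurrence s(k) = s(k−2)·s(k−1): e.g. 5·75 = 575.
Continuing: 7557557575575 · 575755757557557575575 gives term 8.

7557557575575575755757557557575575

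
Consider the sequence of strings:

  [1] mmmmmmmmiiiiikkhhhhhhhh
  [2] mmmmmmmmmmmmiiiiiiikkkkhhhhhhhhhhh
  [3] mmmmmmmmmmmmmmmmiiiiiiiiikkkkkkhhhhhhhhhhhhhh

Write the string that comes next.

Term n consists of 4n m's, followed by 2n+1 i's, followed by 2n-2 k's, followed by 3n+2 h's, where the shown terms are n = 2, 3, 4.
At n = 5 the blocks have lengths 20, 11, 8, 17.

mmmmmmmmmmmmmmmmmmmmiiiiiiiiiiikkkkkkkkhhhhhhhhhhhhhhhhh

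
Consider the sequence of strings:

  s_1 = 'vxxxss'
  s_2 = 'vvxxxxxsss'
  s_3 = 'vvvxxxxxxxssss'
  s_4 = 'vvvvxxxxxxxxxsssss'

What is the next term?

Term n consists of n v's, followed by 2n+1 x's, followed by n+1 s's (n = 1, 2, …).
At n = 5 the blocks have lengths 5, 11, 6.

vvvvvxxxxxxxxxxxssssss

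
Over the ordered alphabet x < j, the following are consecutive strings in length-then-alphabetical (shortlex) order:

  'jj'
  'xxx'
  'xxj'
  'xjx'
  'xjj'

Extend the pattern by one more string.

jxx

Treat xjj as a base-2 numeral over the given alphabet and add one, carrying through any trailing j's.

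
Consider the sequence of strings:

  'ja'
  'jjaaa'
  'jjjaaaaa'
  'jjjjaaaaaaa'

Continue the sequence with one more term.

jjjjjaaaaaaaaa

Term n consists of n j's, followed by 2n-1 a's (n = 1, 2, …).
At n = 5 the blocks have lengths 5, 9.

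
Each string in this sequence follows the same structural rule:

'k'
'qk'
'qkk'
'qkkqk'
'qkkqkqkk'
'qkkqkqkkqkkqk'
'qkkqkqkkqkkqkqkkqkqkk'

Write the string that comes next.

qkkqkqkkqkkqkqkkqkqkkqkkqkqkkqkkqk

From term 3 onward, concatenate the last term with the second-to-last: qk·k = qkk, qkk·qk = qkkqk, …
The next term joins qkkqkqkkqkkqkqkkqkqkk and qkkqkqkkqkkqk.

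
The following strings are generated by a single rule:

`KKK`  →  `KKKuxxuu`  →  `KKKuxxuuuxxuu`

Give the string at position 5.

KKKuxxuuuxxuuuxxuuuxxuu

Each term is the previous one with uxxuu appended.
From KKKuxxuuuxxuu, 2 further steps: KKKuxxuuuxxuu → KKKuxxuuuxxuuuxxuu → (answer).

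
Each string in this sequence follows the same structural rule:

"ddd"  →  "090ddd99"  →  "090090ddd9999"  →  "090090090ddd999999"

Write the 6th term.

090090090090090ddd9999999999

Every step adds 090 to the front and 99 to the end of the previous string.
From 090090090ddd999999, 2 further steps: 090090090ddd999999 → 090090090090ddd99999999 → (answer).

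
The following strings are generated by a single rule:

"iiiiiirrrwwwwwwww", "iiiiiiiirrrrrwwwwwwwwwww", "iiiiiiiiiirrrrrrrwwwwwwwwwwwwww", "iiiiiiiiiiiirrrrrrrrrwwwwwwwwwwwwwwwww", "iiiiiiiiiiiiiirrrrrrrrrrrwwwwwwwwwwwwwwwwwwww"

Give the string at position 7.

iiiiiiiiiiiiiiiiiirrrrrrrrrrrrrrrwwwwwwwwwwwwwwwwwwwwwwwwww

Term n consists of 2n+2 i's, followed by 2n-1 r's, followed by 3n+2 w's, where the shown terms are n = 2, 3, 4, 5, 6.
Setting n = 8 gives 18, 15, 26 characters in each block.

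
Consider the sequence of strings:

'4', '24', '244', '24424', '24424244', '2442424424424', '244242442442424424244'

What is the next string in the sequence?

From term 3 onward, concatenate the last term with the second-to-last: 24·4 = 244, 244·24 = 24424, …
Continuing: 244242442442424424244 · 2442424424424 gives term 8.

2442424424424244242442442424424424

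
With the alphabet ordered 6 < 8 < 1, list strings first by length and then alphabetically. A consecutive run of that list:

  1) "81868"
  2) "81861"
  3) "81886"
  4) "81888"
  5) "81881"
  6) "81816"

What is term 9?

Stepping forward 3 times from 81816: 81816 → 81818 → 81811, then the target.

81166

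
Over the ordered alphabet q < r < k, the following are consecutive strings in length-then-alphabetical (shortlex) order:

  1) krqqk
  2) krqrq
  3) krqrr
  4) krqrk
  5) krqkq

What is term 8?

krrqq

Advancing 3 positions from krqkq through krqkq → krqkr → krqkk reaches term 8.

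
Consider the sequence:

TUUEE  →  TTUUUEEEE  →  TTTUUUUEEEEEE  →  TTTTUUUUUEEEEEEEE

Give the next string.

TTTTTUUUUUUEEEEEEEEEE

Each string has the form T^{n} U^{n+1} E^{2n} (n = 1, 2, …).
For the next term, n = 5, so the run lengths are 5, 6, 10.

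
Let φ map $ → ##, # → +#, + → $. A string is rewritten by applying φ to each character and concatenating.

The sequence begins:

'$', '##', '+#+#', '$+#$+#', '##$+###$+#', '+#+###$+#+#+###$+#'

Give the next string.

$+#$+#+#+###$+#$+#$+#+#+###$+#

Replace each of the 18 characters of +#+###$+#+#+###$+# in place — $ +# $ +# +# +# ## $ +# $ +# $ +# +# +# ## $ +# — and concatenate.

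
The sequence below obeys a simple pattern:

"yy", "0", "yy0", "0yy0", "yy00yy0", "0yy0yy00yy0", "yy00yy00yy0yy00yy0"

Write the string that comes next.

0yy0yy00yy0yy00yy00yy0yy00yy0

This is a Fibonacci-style word recurrence s(k) = s(k−2)·s(k−1): e.g. yy·0 = yy0.
The next term joins 0yy0yy00yy0 and yy00yy00yy0yy00yy0.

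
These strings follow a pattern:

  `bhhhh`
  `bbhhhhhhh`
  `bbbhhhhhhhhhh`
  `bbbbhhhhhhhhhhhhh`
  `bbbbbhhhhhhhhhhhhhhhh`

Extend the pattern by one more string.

bbbbbbhhhhhhhhhhhhhhhhhhh

Term n consists of n b's, followed by 3n+1 h's (n = 1, 2, …).
For the next term, n = 6, so the run lengths are 6, 19.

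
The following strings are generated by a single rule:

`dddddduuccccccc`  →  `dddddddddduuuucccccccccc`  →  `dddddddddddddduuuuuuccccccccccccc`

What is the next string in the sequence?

Term n consists of 4n-2 d's, followed by 2n-2 u's, followed by 3n+1 c's, where the shown terms are n = 2, 3, 4.
Setting n = 5 gives 18, 8, 16 characters in each block.

dddddddddddddddddduuuuuuuucccccccccccccccc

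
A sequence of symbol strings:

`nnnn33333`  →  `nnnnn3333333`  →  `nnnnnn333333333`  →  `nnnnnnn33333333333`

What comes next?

nnnnnnnn3333333333333

Each string has the form n^{n+1} 3^{2n-1}, where the shown terms are n = 3, 4, 5, 6.
For the next term, n = 7, so the run lengths are 8, 13.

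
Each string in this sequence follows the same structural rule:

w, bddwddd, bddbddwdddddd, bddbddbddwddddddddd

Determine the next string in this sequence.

bddbddbddbddwdddddddddddd

Every step adds bdd to the front and ddd to the end of the previous string.
So the next term is bdd·bddbddbddwddddddddd·ddd.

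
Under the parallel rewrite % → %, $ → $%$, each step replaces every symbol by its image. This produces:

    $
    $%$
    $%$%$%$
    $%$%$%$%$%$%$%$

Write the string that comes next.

Replace each of the 15 characters of $%$%$%$%$%$%$%$ in place — $%$ % $%$ % $%$ % $%$ % $%$ % $%$ % $%$ % $%$ — and concatenate.

$%$%$%$%$%$%$%$%$%$%$%$%$%$%$%$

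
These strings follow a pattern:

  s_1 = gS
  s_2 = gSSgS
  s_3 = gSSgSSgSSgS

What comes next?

gSSgSSgSSgSSgSSgSSgSSgS

s(k+1) = s(k)·S·s(k) — each term doubles the last with 'S' between the halves.
One more doubling of gSSgSSgSSgS gives the answer.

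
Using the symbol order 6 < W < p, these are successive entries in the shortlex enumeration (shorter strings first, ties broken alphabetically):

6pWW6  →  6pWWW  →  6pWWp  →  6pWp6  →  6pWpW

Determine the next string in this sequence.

Treat 6pWpW as a base-3 numeral over the given alphabet and add one, carrying through any trailing p's.

6pWpp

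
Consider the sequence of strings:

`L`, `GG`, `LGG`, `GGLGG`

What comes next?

This is a Fibonacci-style word recurrence s(k) = s(k−2)·s(k−1): e.g. L·GG = LGG.
So term 5 is LGG·GGLGG.

LGGGGLGG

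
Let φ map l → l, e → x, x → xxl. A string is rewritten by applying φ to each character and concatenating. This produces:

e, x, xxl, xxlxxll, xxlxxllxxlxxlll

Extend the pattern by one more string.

Rewriting the 15 symbols of xxlxxllxxlxxlll one by one yields xxl xxl l xxl xxl l l xxl xxl l xxl xxl l l l; concatenated:

xxlxxllxxlxxlllxxlxxllxxlxxllll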